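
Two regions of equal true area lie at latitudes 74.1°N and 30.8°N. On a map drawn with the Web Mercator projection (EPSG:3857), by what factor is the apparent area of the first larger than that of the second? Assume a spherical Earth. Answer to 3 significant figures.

9.83

Mercator areal scale is sec²φ.
At 74.1°: sec²(74.1°) = 1/0.2740² = 13.32.
At 30.8°: sec²(30.8°) = 1/0.8590² = 1.355.
Ratio = 13.32/1.355 = cos²(30.8°)/cos²(74.1°) ≈ 9.83.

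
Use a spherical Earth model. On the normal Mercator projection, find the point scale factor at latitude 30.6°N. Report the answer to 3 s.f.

1.16

Mercator is conformal, so the point scale is isotropic: h = k = sec φ = 1/cos φ.
k = 1/cos 30.6° = 1/0.8607 = 1.162.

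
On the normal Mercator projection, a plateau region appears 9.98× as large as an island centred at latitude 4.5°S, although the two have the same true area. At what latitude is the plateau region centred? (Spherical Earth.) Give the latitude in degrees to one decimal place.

71.6°

For equal true areas on Mercator, apparent areas scale as sec²φ, so the ratio is cos²φ₂ / cos²φ₁.
cos²φ₂ / cos²φ₁ = 9.98  ⇒  cos φ₁ = cos 4.5° / √9.98 = 0.9969/3.159 = 0.3156.
φ₁ = arccos(0.3156) ≈ 71.6°.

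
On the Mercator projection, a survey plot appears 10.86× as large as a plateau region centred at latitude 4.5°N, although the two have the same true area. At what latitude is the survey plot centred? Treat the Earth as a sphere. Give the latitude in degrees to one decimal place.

72.4°

Mercator areal scale is sec²φ, so apparent-area ratio = sec²φ₁ / sec²φ₂ = cos²φ₂ / cos²φ₁.
cos²φ₂ / cos²φ₁ = 10.86  ⇒  cos φ₁ = cos 4.5° / √10.86 = 0.9969/3.295 = 0.3025.
φ₁ = arccos(0.3025) ≈ 72.4°.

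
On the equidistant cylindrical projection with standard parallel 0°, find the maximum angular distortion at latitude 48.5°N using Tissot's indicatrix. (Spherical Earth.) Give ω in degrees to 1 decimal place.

In the plate carrée (x = Rλ, y = Rφ), meridians are true-scale (h = 1) and parallels are stretched by k = sec φ.
At 48.5°: h = 1.000, k = 1.509; principal scales a = 1.509, b = 1.000.
sin(ω/2) = (a − b)/(a + b) = 0.5092/2.509 = 0.2029, so ω = 2 arcsin(0.2029) ≈ 23.4°.

23.4°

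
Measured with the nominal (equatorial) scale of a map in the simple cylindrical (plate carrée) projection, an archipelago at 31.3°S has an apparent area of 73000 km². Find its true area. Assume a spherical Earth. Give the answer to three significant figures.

62400 km²

For the equirectangular projection with φ₀ = 0 (plate carrée), h = 1 along meridians and k = sec φ along parallels.
Areal scale = h·k = 1 × sec φ; at 31.3°, h = 1.000, k = 1.170, so h·k = 1.170.
True area = apparent / (areal scale) = 73000 / 1.170 ≈ 62400 km².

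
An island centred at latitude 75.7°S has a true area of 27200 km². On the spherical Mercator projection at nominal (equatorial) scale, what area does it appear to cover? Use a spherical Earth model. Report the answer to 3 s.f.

Mercator is conformal, so the point scale is isotropic: h = k = sec φ = 1/cos φ.
Areal scale = k² = sec²φ = 1/cos²(75.7°) = 1/0.2470² = 16.39.
Apparent area = 27200 × 16.39 ≈ 446000 km².

446000 km²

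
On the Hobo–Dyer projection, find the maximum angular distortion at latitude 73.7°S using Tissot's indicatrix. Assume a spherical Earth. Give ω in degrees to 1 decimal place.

102.1°

The Hobo–Dyer projection is cylindrical equal-area with φ₀ = 37.5°. Cylindrical equal-area (φ₀ = 37.5°): h = cos φ / cos 37.5° along meridians, k = cos 37.5° / cos φ along parallels; h·k = 1.
At 73.7°: h = 0.3538, k = 2.827; principal scales a = 2.827, b = 0.3538.
sin(ω/2) = (a − b)/(a + b) = 2.473/3.180 = 0.7775, so ω = 2 arcsin(0.7775) ≈ 102.1°.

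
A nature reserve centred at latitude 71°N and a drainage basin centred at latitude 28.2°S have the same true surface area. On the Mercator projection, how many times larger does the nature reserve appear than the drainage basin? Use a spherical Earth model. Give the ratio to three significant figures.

Mercator areal scale is sec²φ.
At 71°: sec²(71°) = 1/0.3256² = 9.434.
At 28.2°: sec²(28.2°) = 1/0.8813² = 1.288.
Ratio = 9.434/1.288 = cos²(28.2°)/cos²(71°) ≈ 7.33.

7.33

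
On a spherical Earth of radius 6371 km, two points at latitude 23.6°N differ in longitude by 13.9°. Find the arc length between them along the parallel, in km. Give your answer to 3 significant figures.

1420 km

Arc length along a parallel = R cos φ · Δλ (with Δλ in radians).
= 6371 × cos 23.6° × (13.9° × π/180) = 6371 × 0.9164 × 0.2426 ≈ 1420 km.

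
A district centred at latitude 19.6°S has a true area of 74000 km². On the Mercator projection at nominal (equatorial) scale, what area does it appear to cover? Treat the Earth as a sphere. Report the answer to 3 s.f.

83400 km²

The Mercator projection is conformal; its linear scale factor is the same in every direction and equals sec φ = 1/cos φ.
Areal scale = k² = sec²φ = 1/cos²(19.6°) = 1/0.9421² = 1.127.
Apparent area = 74000 × 1.127 ≈ 83400 km².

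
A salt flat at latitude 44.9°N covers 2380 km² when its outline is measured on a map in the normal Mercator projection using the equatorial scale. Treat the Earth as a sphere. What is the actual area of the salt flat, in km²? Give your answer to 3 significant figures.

For Mercator, h = k = sec φ (a conformal cylindrical projection has a single point scale, 1/cos φ).
Areal scale = k² = sec²φ = 1/cos²(44.9°) = 1/0.7083² = 1.993.
True area = apparent / (areal scale) = 2380 / 1.993 ≈ 1190 km².

1190 km²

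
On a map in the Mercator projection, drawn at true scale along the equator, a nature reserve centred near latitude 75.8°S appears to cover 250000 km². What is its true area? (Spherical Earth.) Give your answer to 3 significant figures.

15000 km²

The Mercator projection is conformal; its linear scale factor is the same in every direction and equals sec φ = 1/cos φ.
Areal scale = k² = sec²φ = 1/cos²(75.8°) = 1/0.2453² = 16.62.
True area = apparent / (areal scale) = 250000 / 16.62 ≈ 15000 km².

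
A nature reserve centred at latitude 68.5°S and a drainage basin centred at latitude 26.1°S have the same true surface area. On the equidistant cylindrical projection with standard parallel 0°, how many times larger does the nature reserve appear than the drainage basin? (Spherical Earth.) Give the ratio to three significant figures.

Plate carrée maps x = Rλ, y = Rφ. The meridian scale is h = 1 and the parallel scale is k = 1/cos φ = sec φ.
Areal scale at 68.5°: h·k = 1.000 × 2.729 = 2.729.
Areal scale at 26.1°: h·k = 1.000 × 1.114 = 1.114.
Ratio = 2.729/1.114 ≈ 2.45.

2.45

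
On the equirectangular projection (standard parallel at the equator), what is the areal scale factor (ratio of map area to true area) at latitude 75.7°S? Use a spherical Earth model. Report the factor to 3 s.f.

Plate carrée maps x = Rλ, y = Rφ. The meridian scale is h = 1 and the parallel scale is k = 1/cos φ = sec φ.
Areal scale = h·k = 1 × sec φ; at 75.7°, h = 1.000, k = 4.049, so h·k = 4.049.

4.05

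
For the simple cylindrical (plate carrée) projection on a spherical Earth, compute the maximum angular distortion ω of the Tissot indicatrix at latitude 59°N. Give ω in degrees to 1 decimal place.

In the plate carrée (x = Rλ, y = Rφ), meridians are true-scale (h = 1) and parallels are stretched by k = sec φ.
At 59°: h = 1.000, k = 1.942; principal scales a = 1.942, b = 1.000.
sin(ω/2) = (a − b)/(a + b) = 0.9416/2.942 = 0.3201, so ω = 2 arcsin(0.3201) ≈ 37.3°.

37.3°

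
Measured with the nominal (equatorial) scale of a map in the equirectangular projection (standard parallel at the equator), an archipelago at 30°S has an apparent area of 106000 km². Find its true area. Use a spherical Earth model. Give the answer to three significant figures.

For the equirectangular projection with φ₀ = 0 (plate carrée), h = 1 along meridians and k = sec φ along parallels.
Areal scale = h·k = 1 × sec φ; at 30°, h = 1.000, k = 1.155, so h·k = 1.155.
True area = apparent / (areal scale) = 106000 / 1.155 ≈ 91800 km².

91800 km²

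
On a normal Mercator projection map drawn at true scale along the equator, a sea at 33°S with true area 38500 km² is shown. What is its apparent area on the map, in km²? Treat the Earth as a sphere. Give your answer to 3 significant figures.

For Mercator, h = k = sec φ (a conformal cylindrical projection has a single point scale, 1/cos φ).
Areal scale = k² = sec²φ = 1/cos²(33°) = 1/0.8387² = 1.422.
Apparent area = 38500 × 1.422 ≈ 54700 km².

54700 km²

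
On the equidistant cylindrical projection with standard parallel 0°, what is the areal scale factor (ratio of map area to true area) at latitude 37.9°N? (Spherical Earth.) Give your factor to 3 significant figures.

1.27

Plate carrée maps x = Rλ, y = Rφ. The meridian scale is h = 1 and the parallel scale is k = 1/cos φ = sec φ.
Areal scale = h·k = 1 × sec φ; at 37.9°, h = 1.000, k = 1.267, so h·k = 1.267.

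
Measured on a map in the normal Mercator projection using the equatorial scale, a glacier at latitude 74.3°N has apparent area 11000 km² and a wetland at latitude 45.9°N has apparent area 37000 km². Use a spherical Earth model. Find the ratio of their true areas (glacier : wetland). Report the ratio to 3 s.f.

Since Mercator area scale is 1/cos²φ, the true area equals the apparent area multiplied by cos²φ.
True area of glacier: 11000 × cos²(74.3°) = 11000 × 0.07322 = 805.5 km².
True area of wetland: 37000 × cos²(45.9°) = 37000 × 0.4843 = 17920 km².
Ratio = 805.5 / 17920 ≈ 0.0450.

0.0450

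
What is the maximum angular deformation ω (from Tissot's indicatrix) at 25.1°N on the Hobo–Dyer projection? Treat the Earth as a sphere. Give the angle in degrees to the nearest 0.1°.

15.1°

Hobo–Dyer is a cylindrical equal-area projection with standard parallels at ±37.5°. Cylindrical equal-area (φ₀ = 37.5°): h = cos φ / cos 37.5° along meridians, k = cos 37.5° / cos φ along parallels; h·k = 1.
At 25.1°: h = 1.141, k = 0.8761; principal scales a = 1.141, b = 0.8761.
sin(ω/2) = (a − b)/(a + b) = 0.2654/2.018 = 0.1315, so ω = 2 arcsin(0.1315) ≈ 15.1°.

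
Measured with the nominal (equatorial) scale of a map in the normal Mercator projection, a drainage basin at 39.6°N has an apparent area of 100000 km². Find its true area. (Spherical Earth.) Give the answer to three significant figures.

59400 km²

Mercator is conformal, so the point scale is isotropic: h = k = sec φ = 1/cos φ.
Areal scale = k² = sec²φ = 1/cos²(39.6°) = 1/0.7705² = 1.684.
True area = apparent / (areal scale) = 100000 / 1.684 ≈ 59400 km².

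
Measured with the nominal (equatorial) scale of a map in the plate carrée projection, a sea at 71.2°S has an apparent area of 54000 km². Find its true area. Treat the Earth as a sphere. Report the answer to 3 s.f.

Plate carrée maps x = Rλ, y = Rφ. The meridian scale is h = 1 and the parallel scale is k = 1/cos φ = sec φ.
Areal scale = h·k = 1 × sec φ; at 71.2°, h = 1.000, k = 3.103, so h·k = 3.103.
True area = apparent / (areal scale) = 54000 / 3.103 ≈ 17400 km².

17400 km²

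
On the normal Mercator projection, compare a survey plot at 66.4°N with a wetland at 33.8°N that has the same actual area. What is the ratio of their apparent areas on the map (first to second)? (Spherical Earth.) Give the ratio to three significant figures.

On Mercator, area is exaggerated by sec²φ = 1/cos²φ.
At 66.4°: sec²(66.4°) = 1/0.4003² = 6.239.
At 33.8°: sec²(33.8°) = 1/0.8310² = 1.448.
Ratio = 6.239/1.448 = cos²(33.8°)/cos²(66.4°) ≈ 4.31.

4.31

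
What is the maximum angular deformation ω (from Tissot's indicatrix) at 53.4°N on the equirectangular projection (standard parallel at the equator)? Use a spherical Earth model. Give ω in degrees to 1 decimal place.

29.3°

In the plate carrée (x = Rλ, y = Rφ), meridians are true-scale (h = 1) and parallels are stretched by k = sec φ.
At 53.4°: h = 1.000, k = 1.677; principal scales a = 1.677, b = 1.000.
sin(ω/2) = (a − b)/(a + b) = 0.6772/2.677 = 0.2530, so ω = 2 arcsin(0.2530) ≈ 29.3°.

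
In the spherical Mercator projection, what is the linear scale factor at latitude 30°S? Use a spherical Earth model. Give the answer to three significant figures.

The Mercator projection is conformal; its linear scale factor is the same in every direction and equals sec φ = 1/cos φ.
k = 1/cos 30° = 1/0.8660 = 1.155.

1.15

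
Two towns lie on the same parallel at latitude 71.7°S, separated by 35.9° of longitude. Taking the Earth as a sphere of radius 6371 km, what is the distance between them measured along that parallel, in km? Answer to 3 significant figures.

Arc length along a parallel = R cos φ · Δλ (with Δλ in radians).
= 6371 × cos 71.7° × (35.9° × π/180) = 6371 × 0.3140 × 0.6266 ≈ 1250 km.

1250 km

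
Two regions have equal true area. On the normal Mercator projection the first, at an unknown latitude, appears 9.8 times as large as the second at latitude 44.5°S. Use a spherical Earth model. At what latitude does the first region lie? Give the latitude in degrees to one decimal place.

Mercator areal scale is sec²φ, so apparent-area ratio = sec²φ₁ / sec²φ₂ = cos²φ₂ / cos²φ₁.
cos²φ₂ / cos²φ₁ = 9.8  ⇒  cos φ₁ = cos 44.5° / √9.8 = 0.7133/3.130 = 0.2278.
φ₁ = arccos(0.2278) ≈ 76.8°.

76.8°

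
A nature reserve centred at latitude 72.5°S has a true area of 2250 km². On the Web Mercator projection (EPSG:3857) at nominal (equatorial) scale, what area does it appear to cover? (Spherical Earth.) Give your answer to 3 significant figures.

24900 km²

For Mercator, h = k = sec φ (a conformal cylindrical projection has a single point scale, 1/cos φ).
Areal scale = k² = sec²φ = 1/cos²(72.5°) = 1/0.3007² = 11.06.
Apparent area = 2250 × 11.06 ≈ 24900 km².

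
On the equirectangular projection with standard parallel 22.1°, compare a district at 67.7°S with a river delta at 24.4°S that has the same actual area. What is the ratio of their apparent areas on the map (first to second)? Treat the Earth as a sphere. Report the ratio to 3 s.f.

2.40

The equidistant cylindrical projection with φ₀ = 22.1° has h = 1 (meridians true) and k = cos φ₀ / cos φ along parallels.
Areal scale at 67.7°: h·k = 1.000 × 2.442 = 2.442.
Areal scale at 24.4°: h·k = 1.000 × 1.017 = 1.017.
Ratio = 2.442/1.017 ≈ 2.40.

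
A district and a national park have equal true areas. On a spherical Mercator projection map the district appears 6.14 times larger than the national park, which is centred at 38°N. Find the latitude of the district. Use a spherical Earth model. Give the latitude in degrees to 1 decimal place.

For equal true areas on Mercator, apparent areas scale as sec²φ, so the ratio is cos²φ₂ / cos²φ₁.
cos²φ₂ / cos²φ₁ = 6.14  ⇒  cos φ₁ = cos 38° / √6.14 = 0.7880/2.478 = 0.3180.
φ₁ = arccos(0.3180) ≈ 71.5°.

71.5°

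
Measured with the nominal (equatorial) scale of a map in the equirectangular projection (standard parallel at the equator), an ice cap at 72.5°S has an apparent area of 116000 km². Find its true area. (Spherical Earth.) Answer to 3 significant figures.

34900 km²

For the equirectangular projection with φ₀ = 0 (plate carrée), h = 1 along meridians and k = sec φ along parallels.
Areal scale = h·k = 1 × sec φ; at 72.5°, h = 1.000, k = 3.326, so h·k = 3.326.
True area = apparent / (areal scale) = 116000 / 3.326 ≈ 34900 km².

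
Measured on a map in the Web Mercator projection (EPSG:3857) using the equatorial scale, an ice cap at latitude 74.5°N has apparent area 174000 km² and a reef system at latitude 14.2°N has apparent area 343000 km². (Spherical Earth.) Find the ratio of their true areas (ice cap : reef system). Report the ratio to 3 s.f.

0.0385

On Mercator the areal scale is sec²φ, so true area = apparent × cos²φ.
True area of ice cap: 174000 × cos²(74.5°) = 174000 × 0.07142 = 12430 km².
True area of reef system: 343000 × cos²(14.2°) = 343000 × 0.9398 = 322400 km².
Ratio = 12430 / 322400 ≈ 0.0385.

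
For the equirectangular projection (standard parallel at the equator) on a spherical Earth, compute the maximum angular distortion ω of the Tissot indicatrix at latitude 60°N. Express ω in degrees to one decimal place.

Plate carrée maps x = Rλ, y = Rφ. The meridian scale is h = 1 and the parallel scale is k = 1/cos φ = sec φ.
At 60°: h = 1.000, k = 2.000; principal scales a = 2.000, b = 1.000.
sin(ω/2) = (a − b)/(a + b) = 1.0000/3.000 = 0.3333, so ω = 2 arcsin(0.3333) ≈ 38.9°.

38.9°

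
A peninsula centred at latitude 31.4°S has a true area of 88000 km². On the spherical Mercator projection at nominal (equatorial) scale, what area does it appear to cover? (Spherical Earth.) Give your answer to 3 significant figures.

121000 km²

For Mercator, h = k = sec φ (a conformal cylindrical projection has a single point scale, 1/cos φ).
Areal scale = k² = sec²φ = 1/cos²(31.4°) = 1/0.8536² = 1.373.
Apparent area = 88000 × 1.373 ≈ 121000 km².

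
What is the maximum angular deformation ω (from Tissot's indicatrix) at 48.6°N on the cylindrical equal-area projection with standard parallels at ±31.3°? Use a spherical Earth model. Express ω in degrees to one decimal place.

A cylindrical equal-area projection with standard parallel φ₀ has meridian scale h = cos φ / cos φ₀ and parallel scale k = cos φ₀ / cos φ (so areas are preserved, h·k = 1).
At 48.6°: h = 0.7740, k = 1.292; principal scales a = 1.292, b = 0.7740.
sin(ω/2) = (a − b)/(a + b) = 0.5181/2.066 = 0.2508, so ω = 2 arcsin(0.2508) ≈ 29.0°.

29.0°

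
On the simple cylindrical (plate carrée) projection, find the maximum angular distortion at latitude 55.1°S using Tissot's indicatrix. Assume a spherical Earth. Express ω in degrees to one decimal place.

31.6°

For the equirectangular projection with φ₀ = 0 (plate carrée), h = 1 along meridians and k = sec φ along parallels.
At 55.1°: h = 1.000, k = 1.748; principal scales a = 1.748, b = 1.000.
sin(ω/2) = (a − b)/(a + b) = 0.7478/2.748 = 0.2721, so ω = 2 arcsin(0.2721) ≈ 31.6°.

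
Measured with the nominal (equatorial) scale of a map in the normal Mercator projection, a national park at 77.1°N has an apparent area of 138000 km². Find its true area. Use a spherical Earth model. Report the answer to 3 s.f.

6880 km²

Mercator is conformal, so the point scale is isotropic: h = k = sec φ = 1/cos φ.
Areal scale = k² = sec²φ = 1/cos²(77.1°) = 1/0.2233² = 20.06.
True area = apparent / (areal scale) = 138000 / 20.06 ≈ 6880 km².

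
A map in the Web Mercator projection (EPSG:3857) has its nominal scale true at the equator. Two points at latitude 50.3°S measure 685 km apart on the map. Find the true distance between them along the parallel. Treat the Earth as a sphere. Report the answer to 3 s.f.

438 km

The Mercator projection is conformal; its linear scale factor is the same in every direction and equals sec φ = 1/cos φ.
Along the parallel at 50.3°, map distances are exaggerated by k = sec 50.3° = 1.566.
True distance = 685 / 1.566 = 685 × cos 50.3° ≈ 438 km.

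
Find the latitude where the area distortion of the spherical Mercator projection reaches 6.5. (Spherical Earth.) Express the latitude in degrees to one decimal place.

Mercator areal scale is sec²φ.
sec²φ = 6.5  ⇒  cos²φ = 0.1538  ⇒  cos φ = 0.3922.
φ = arccos(0.3922) ≈ 66.9°.

66.9°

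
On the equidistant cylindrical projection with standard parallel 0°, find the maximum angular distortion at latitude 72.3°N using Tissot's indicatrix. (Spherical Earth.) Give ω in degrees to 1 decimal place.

64.5°

For the equirectangular projection with φ₀ = 0 (plate carrée), h = 1 along meridians and k = sec φ along parallels.
At 72.3°: h = 1.000, k = 3.289; principal scales a = 3.289, b = 1.000.
sin(ω/2) = (a − b)/(a + b) = 2.289/4.289 = 0.5337, so ω = 2 arcsin(0.5337) ≈ 64.5°.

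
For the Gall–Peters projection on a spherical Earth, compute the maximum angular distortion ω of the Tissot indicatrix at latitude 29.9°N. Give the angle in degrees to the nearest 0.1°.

The Gall–Peters projection is cylindrical equal-area with φ₀ = 45°. A cylindrical equal-area projection with standard parallel φ₀ has meridian scale h = cos φ / cos φ₀ and parallel scale k = cos φ₀ / cos φ (so areas are preserved, h·k = 1).
At 29.9°: h = 1.226, k = 0.8157; principal scales a = 1.226, b = 0.8157.
sin(ω/2) = (a − b)/(a + b) = 0.4103/2.042 = 0.2010, so ω = 2 arcsin(0.2010) ≈ 23.2°.

23.2°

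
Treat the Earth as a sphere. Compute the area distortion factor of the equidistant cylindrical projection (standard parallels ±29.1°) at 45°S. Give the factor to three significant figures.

With standard parallel φ₀ = 29.1°, the equirectangular projection gives x = Rλ cos φ₀, y = Rφ, so h = 1 and k = cos 29.1° / cos φ.
Areal scale = h·k = 1 × cos φ₀ / cos φ; at 45°, h = 1.000, k = 1.236, so h·k = 1.236.

1.24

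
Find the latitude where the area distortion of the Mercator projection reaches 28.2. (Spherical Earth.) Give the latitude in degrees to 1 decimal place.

79.1°

Mercator areal scale is sec²φ.
sec²φ = 28.2  ⇒  cos²φ = 0.03546  ⇒  cos φ = 0.1883.
φ = arccos(0.1883) ≈ 79.1°.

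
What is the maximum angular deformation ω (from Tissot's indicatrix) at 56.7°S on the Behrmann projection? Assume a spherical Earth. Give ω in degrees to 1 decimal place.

The Behrmann projection is cylindrical equal-area with φ₀ = 30°. A cylindrical equal-area projection with standard parallel φ₀ has meridian scale h = cos φ / cos φ₀ and parallel scale k = cos φ₀ / cos φ (so areas are preserved, h·k = 1).
At 56.7°: h = 0.6340, k = 1.577; principal scales a = 1.577, b = 0.6340.
sin(ω/2) = (a − b)/(a + b) = 0.9434/2.211 = 0.4266, so ω = 2 arcsin(0.4266) ≈ 50.5°.

50.5°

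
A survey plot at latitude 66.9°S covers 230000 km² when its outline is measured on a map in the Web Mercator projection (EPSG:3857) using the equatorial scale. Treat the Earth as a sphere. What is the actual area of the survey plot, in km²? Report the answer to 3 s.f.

For Mercator, h = k = sec φ (a conformal cylindrical projection has a single point scale, 1/cos φ).
Areal scale = k² = sec²φ = 1/cos²(66.9°) = 1/0.3923² = 6.497.
True area = apparent / (areal scale) = 230000 / 6.497 ≈ 35400 km².

35400 km²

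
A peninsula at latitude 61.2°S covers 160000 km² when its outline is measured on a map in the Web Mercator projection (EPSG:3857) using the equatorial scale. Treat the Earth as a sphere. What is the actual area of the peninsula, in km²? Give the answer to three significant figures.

37100 km²

Mercator is conformal, so the point scale is isotropic: h = k = sec φ = 1/cos φ.
Areal scale = k² = sec²φ = 1/cos²(61.2°) = 1/0.4818² = 4.309.
True area = apparent / (areal scale) = 160000 / 4.309 ≈ 37100 km².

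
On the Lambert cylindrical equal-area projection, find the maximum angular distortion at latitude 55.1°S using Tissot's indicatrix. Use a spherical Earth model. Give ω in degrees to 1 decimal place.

60.9°

The Lambert cylindrical equal-area projection is the cylindrical equal-area projection with its standard parallel at the equator (φ₀ = 0). A cylindrical equal-area projection with standard parallel φ₀ has meridian scale h = cos φ / cos φ₀ and parallel scale k = cos φ₀ / cos φ (so areas are preserved, h·k = 1).
At 55.1°: h = 0.5721, k = 1.748; principal scales a = 1.748, b = 0.5721.
sin(ω/2) = (a − b)/(a + b) = 1.176/2.320 = 0.5068, so ω = 2 arcsin(0.5068) ≈ 60.9°.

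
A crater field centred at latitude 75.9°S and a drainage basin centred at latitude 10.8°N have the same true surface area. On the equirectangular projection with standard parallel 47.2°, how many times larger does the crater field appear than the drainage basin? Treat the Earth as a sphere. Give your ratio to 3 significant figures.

With standard parallel φ₀ = 47.2°, the equirectangular projection gives x = Rλ cos φ₀, y = Rφ, so h = 1 and k = cos 47.2° / cos φ.
Areal scale at 75.9°: h·k = 1.000 × 2.789 = 2.789.
Areal scale at 10.8°: h·k = 1.000 × 0.6917 = 0.6917.
Ratio = 2.789/0.6917 ≈ 4.03.

4.03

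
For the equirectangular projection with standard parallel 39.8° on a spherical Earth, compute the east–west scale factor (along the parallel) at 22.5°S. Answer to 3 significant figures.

0.832

The equidistant cylindrical projection with φ₀ = 39.8° has h = 1 (meridians true) and k = cos φ₀ / cos φ along parallels.
k = cos 39.8° / cos 22.5° = 0.7683/0.9239 = 0.8316.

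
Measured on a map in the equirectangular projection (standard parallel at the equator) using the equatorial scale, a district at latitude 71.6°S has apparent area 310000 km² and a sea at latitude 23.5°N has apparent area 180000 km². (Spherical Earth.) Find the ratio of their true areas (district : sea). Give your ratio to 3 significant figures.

0.593

Plate carrée has h = 1 and k = sec φ, giving areal scale sec φ; true area = (apparent area) · cos φ.
True area of district: 310000 × cos(71.6°) = 310000 × 0.3156 = 97850 km².
True area of sea: 180000 × cos(23.5°) = 180000 × 0.9171 = 165100 km².
Ratio = 97850 / 165100 ≈ 0.593.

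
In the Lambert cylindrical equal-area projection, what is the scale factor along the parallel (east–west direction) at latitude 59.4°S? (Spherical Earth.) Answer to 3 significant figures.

The Lambert cylindrical equal-area projection is the cylindrical equal-area projection with its standard parallel at the equator (φ₀ = 0). For cylindrical equal-area with standard parallel φ₀, h = cos φ / cos φ₀ and k = cos φ₀ / cos φ, so h·k = 1.
k = cos 0° / cos 59.4° = 1.000/0.5090 = 1.964.

1.96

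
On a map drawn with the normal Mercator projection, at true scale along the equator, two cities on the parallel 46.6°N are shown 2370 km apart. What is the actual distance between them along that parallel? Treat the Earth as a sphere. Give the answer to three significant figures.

The Mercator projection is conformal; its linear scale factor is the same in every direction and equals sec φ = 1/cos φ.
Along the parallel at 46.6°, map distances are exaggerated by k = sec 46.6° = 1.455.
True distance = 2370 / 1.455 = 2370 × cos 46.6° ≈ 1630 km.

1630 km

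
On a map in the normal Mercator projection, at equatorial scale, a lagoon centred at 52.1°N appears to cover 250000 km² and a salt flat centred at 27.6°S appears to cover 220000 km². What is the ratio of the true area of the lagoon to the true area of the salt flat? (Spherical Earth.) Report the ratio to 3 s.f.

0.546

On Mercator the areal scale is sec²φ, so true area = apparent × cos²φ.
True area of lagoon: 250000 × cos²(52.1°) = 250000 × 0.3773 = 94340 km².
True area of salt flat: 220000 × cos²(27.6°) = 220000 × 0.7854 = 172800 km².
Ratio = 94340 / 172800 ≈ 0.546.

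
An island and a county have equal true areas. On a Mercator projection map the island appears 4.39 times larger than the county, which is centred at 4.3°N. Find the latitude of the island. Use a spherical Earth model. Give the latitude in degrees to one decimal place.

Mercator areal scale is sec²φ, so apparent-area ratio = sec²φ₁ / sec²φ₂ = cos²φ₂ / cos²φ₁.
cos²φ₂ / cos²φ₁ = 4.39  ⇒  cos φ₁ = cos 4.3° / √4.39 = 0.9972/2.095 = 0.4759.
φ₁ = arccos(0.4759) ≈ 61.6°.

61.6°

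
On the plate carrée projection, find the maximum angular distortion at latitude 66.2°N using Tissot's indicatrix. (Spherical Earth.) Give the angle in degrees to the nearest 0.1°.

50.3°

Plate carrée maps x = Rλ, y = Rφ. The meridian scale is h = 1 and the parallel scale is k = 1/cos φ = sec φ.
At 66.2°: h = 1.000, k = 2.478; principal scales a = 2.478, b = 1.000.
sin(ω/2) = (a − b)/(a + b) = 1.478/3.478 = 0.4250, so ω = 2 arcsin(0.4250) ≈ 50.3°.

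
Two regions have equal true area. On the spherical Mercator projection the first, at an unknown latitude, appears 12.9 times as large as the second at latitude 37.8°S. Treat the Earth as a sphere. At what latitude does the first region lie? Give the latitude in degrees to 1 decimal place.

On Mercator, (apparent₁)/(apparent₂) = sec²φ₁ / sec²φ₂ when true areas are equal.
cos²φ₂ / cos²φ₁ = 12.9  ⇒  cos φ₁ = cos 37.8° / √12.9 = 0.7902/3.592 = 0.2200.
φ₁ = arccos(0.2200) ≈ 77.3°.

77.3°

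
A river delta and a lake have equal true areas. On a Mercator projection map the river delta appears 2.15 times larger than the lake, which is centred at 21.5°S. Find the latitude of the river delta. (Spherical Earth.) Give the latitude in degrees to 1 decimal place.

50.6°

For equal true areas on Mercator, apparent areas scale as sec²φ, so the ratio is cos²φ₂ / cos²φ₁.
cos²φ₂ / cos²φ₁ = 2.15  ⇒  cos φ₁ = cos 21.5° / √2.15 = 0.9304/1.466 = 0.6345.
φ₁ = arccos(0.6345) ≈ 50.6°.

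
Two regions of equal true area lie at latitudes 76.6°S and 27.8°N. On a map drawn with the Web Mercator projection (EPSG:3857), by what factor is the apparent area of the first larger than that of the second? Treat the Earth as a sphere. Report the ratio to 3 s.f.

14.6

Mercator areal scale is sec²φ.
At 76.6°: sec²(76.6°) = 1/0.2317² = 18.62.
At 27.8°: sec²(27.8°) = 1/0.8846² = 1.278.
Ratio = 18.62/1.278 = cos²(27.8°)/cos²(76.6°) ≈ 14.6.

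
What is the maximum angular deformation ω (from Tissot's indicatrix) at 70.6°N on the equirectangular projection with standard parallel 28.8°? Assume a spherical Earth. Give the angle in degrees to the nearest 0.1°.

53.5°

With standard parallel φ₀ = 28.8°, the equirectangular projection gives x = Rλ cos φ₀, y = Rφ, so h = 1 and k = cos 28.8° / cos φ.
At 70.6°: h = 1.000, k = 2.638; principal scales a = 2.638, b = 1.000.
sin(ω/2) = (a − b)/(a + b) = 1.638/3.638 = 0.4503, so ω = 2 arcsin(0.4503) ≈ 53.5°.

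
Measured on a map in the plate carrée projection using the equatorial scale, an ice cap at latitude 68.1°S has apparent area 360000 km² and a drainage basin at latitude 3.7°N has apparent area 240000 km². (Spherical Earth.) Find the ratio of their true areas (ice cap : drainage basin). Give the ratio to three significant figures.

On the plate carrée, areal scale = h·k = 1 × sec φ, so true area = apparent × cos φ.
True area of ice cap: 360000 × cos(68.1°) = 360000 × 0.3730 = 134300 km².
True area of drainage basin: 240000 × cos(3.7°) = 240000 × 0.9979 = 239500 km².
Ratio = 134300 / 239500 ≈ 0.561.

0.561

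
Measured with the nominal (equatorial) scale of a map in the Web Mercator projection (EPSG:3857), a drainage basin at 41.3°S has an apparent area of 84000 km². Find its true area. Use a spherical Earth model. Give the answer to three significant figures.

For Mercator, h = k = sec φ (a conformal cylindrical projection has a single point scale, 1/cos φ).
Areal scale = k² = sec²φ = 1/cos²(41.3°) = 1/0.7513² = 1.772.
True area = apparent / (areal scale) = 84000 / 1.772 ≈ 47400 km².

47400 km²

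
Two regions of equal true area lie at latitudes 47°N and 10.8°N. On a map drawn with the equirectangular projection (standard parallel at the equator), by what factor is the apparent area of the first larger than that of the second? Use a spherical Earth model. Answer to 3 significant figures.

1.44

Plate carrée maps x = Rλ, y = Rφ. The meridian scale is h = 1 and the parallel scale is k = 1/cos φ = sec φ.
Areal scale at 47°: h·k = 1.000 × 1.466 = 1.466.
Areal scale at 10.8°: h·k = 1.000 × 1.018 = 1.018.
Ratio = 1.466/1.018 ≈ 1.44.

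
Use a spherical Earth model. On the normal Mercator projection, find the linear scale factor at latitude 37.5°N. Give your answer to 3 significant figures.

1.26

The Mercator projection is conformal; its linear scale factor is the same in every direction and equals sec φ = 1/cos φ.
k = 1/cos 37.5° = 1/0.7934 = 1.260.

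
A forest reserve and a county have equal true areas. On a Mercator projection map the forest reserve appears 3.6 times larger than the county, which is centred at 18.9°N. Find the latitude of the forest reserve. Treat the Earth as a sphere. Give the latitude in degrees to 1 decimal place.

60.1°

On Mercator, (apparent₁)/(apparent₂) = sec²φ₁ / sec²φ₂ when true areas are equal.
cos²φ₂ / cos²φ₁ = 3.6  ⇒  cos φ₁ = cos 18.9° / √3.6 = 0.9461/1.897 = 0.4986.
φ₁ = arccos(0.4986) ≈ 60.1°.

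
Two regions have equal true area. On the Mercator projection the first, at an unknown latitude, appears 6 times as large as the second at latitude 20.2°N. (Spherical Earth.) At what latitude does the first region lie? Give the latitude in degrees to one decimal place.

67.5°

Mercator areal scale is sec²φ, so apparent-area ratio = sec²φ₁ / sec²φ₂ = cos²φ₂ / cos²φ₁.
cos²φ₂ / cos²φ₁ = 6  ⇒  cos φ₁ = cos 20.2° / √6 = 0.9385/2.449 = 0.3831.
φ₁ = arccos(0.3831) ≈ 67.5°.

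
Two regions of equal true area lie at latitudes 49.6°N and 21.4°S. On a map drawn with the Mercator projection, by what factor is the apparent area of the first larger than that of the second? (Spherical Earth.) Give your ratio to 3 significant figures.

On Mercator, area is exaggerated by sec²φ = 1/cos²φ.
At 49.6°: sec²(49.6°) = 1/0.6481² = 2.381.
At 21.4°: sec²(21.4°) = 1/0.9311² = 1.154.
Ratio = 2.381/1.154 = cos²(21.4°)/cos²(49.6°) ≈ 2.06.

2.06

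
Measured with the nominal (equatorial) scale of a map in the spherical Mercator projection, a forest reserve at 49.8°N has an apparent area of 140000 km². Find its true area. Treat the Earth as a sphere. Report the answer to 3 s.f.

The Mercator projection is conformal; its linear scale factor is the same in every direction and equals sec φ = 1/cos φ.
Areal scale = k² = sec²φ = 1/cos²(49.8°) = 1/0.6455² = 2.400.
True area = apparent / (areal scale) = 140000 / 2.400 ≈ 58300 km².

58300 km²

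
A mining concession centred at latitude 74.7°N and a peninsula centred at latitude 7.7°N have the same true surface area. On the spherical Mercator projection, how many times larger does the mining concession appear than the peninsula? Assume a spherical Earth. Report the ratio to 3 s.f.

Mercator areal scale is sec²φ.
At 74.7°: sec²(74.7°) = 1/0.2639² = 14.36.
At 7.7°: sec²(7.7°) = 1/0.9910² = 1.018.
Ratio = 14.36/1.018 = cos²(7.7°)/cos²(74.7°) ≈ 14.1.

14.1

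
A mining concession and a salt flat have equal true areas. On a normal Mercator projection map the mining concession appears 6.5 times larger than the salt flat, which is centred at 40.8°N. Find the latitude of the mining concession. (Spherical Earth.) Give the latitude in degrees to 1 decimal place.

Mercator areal scale is sec²φ, so apparent-area ratio = sec²φ₁ / sec²φ₂ = cos²φ₂ / cos²φ₁.
cos²φ₂ / cos²φ₁ = 6.5  ⇒  cos φ₁ = cos 40.8° / √6.5 = 0.7570/2.550 = 0.2969.
φ₁ = arccos(0.2969) ≈ 72.7°.

72.7°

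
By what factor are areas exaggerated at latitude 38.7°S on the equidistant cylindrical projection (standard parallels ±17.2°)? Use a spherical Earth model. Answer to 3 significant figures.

1.22

The equidistant cylindrical projection with φ₀ = 17.2° has h = 1 (meridians true) and k = cos φ₀ / cos φ along parallels.
Areal scale = h·k = 1 × cos φ₀ / cos φ; at 38.7°, h = 1.000, k = 1.224, so h·k = 1.224.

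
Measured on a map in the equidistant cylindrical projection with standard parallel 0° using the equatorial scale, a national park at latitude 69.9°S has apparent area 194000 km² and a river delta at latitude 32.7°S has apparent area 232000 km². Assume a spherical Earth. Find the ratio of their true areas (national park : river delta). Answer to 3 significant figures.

On the plate carrée, areal scale = h·k = 1 × sec φ, so true area = apparent × cos φ.
True area of national park: 194000 × cos(69.9°) = 194000 × 0.3437 = 66670 km².
True area of river delta: 232000 × cos(32.7°) = 232000 × 0.8415 = 195200 km².
Ratio = 66670 / 195200 ≈ 0.341.

0.341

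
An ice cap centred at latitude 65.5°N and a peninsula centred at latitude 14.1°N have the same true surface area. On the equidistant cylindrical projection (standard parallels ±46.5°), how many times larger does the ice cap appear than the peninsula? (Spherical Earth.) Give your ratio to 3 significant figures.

The equidistant cylindrical projection with φ₀ = 46.5° has h = 1 (meridians true) and k = cos φ₀ / cos φ along parallels.
Areal scale at 65.5°: h·k = 1.000 × 1.660 = 1.660.
Areal scale at 14.1°: h·k = 1.000 × 0.7097 = 0.7097.
Ratio = 1.660/0.7097 ≈ 2.34.

2.34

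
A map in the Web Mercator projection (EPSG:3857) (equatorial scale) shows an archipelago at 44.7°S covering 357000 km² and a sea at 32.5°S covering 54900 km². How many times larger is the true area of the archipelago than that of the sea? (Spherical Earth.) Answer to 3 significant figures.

Mercator's areal exaggeration is sec²φ; hence true area = (apparent area) · cos²φ.
True area of archipelago: 357000 × cos²(44.7°) = 357000 × 0.5052 = 180400 km².
True area of sea: 54900 × cos²(32.5°) = 54900 × 0.7113 = 39050 km².
Ratio = 180400 / 39050 ≈ 4.62.

4.62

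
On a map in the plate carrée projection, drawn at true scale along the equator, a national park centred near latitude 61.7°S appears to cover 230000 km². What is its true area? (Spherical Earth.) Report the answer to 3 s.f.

Plate carrée maps x = Rλ, y = Rφ. The meridian scale is h = 1 and the parallel scale is k = 1/cos φ = sec φ.
Areal scale = h·k = 1 × sec φ; at 61.7°, h = 1.000, k = 2.109, so h·k = 2.109.
True area = apparent / (areal scale) = 230000 / 2.109 ≈ 109000 km².

109000 km²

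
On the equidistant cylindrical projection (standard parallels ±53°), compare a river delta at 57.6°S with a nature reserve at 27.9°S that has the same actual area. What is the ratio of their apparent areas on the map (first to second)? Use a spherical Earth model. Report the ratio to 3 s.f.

1.65

The equidistant cylindrical projection with φ₀ = 53° has h = 1 (meridians true) and k = cos φ₀ / cos φ along parallels.
Areal scale at 57.6°: h·k = 1.000 × 1.123 = 1.123.
Areal scale at 27.9°: h·k = 1.000 × 0.6810 = 0.6810.
Ratio = 1.123/0.6810 ≈ 1.65.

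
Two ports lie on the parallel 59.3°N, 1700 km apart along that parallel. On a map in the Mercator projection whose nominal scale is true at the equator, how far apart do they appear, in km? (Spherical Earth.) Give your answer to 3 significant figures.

3330 km

The Mercator projection is conformal; its linear scale factor is the same in every direction and equals sec φ = 1/cos φ.
Along the parallel, k = sec 59.3° = 1/0.5105 = 1.959.
Map distance = 1700 × 1.959 ≈ 3330 km.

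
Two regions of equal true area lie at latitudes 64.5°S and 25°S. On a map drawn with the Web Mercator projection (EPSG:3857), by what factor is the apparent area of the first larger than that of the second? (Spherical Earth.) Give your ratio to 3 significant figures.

Mercator areal scale is sec²φ.
At 64.5°: sec²(64.5°) = 1/0.4305² = 5.395.
At 25°: sec²(25°) = 1/0.9063² = 1.217.
Ratio = 5.395/1.217 = cos²(25°)/cos²(64.5°) ≈ 4.43.

4.43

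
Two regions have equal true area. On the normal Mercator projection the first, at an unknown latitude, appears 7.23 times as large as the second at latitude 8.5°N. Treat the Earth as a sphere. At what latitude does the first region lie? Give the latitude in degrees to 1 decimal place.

68.4°

For equal true areas on Mercator, apparent areas scale as sec²φ, so the ratio is cos²φ₂ / cos²φ₁.
cos²φ₂ / cos²φ₁ = 7.23  ⇒  cos φ₁ = cos 8.5° / √7.23 = 0.9890/2.689 = 0.3678.
φ₁ = arccos(0.3678) ≈ 68.4°.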